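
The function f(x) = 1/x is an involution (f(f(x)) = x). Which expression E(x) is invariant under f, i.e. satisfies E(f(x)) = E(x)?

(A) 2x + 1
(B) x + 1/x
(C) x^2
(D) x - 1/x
B

Replace x by f(x) = 1/x in each option and simplify. As a quick numerical cross-check, also compare E(5) with E(f(5)) = E(1/5).

(A) 2x + 1  ->  2(1/x) + 1 = (x + 2)/x; check: E(5) = 11 but E(1/5) = 7/5.   [not invariant]
(B) x + 1/x  ->  (1/x) + 1/(1/x), which simplifies back to x + 1/x; check: E(5) = 26/5, E(1/5) = 26/5.   [invariant]
(C) x^2  ->  (1/x)^2 = x^(-2); check: E(5) = 25 but E(1/5) = 1/25.   [not invariant]
(D) x - 1/x  ->  (1/x) - 1/(1/x) = -x + 1/x; check: E(5) = 24/5 but E(1/5) = -24/5.   [not invariant]

Only (B) is unchanged. E is symmetric under swapping x with f(x) = 1/x, which is exactly what an involution does.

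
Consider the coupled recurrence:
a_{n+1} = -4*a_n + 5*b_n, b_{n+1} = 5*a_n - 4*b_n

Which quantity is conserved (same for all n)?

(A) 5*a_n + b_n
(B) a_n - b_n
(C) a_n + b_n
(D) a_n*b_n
C

Replace a_n by a_{n+1} = -4*a_n + 5*b_n and b_n by b_{n+1} = 5*a_n - 4*b_n in each option and simplify:
(A) 5*a_n + b_n  ->  5*(-4*a_n + 5*b_n) + (5*a_n - 4*b_n) = -15*a_n + 21*b_n   [not conserved]
(B) a_n - b_n  ->  (-4*a_n + 5*b_n) - (5*a_n - 4*b_n) = -9*a_n + 9*b_n   [not conserved]
(C) a_n + b_n  ->  (-4*a_n + 5*b_n) + (5*a_n - 4*b_n) = a_n + b_n   [conserved]
(D) a_n*b_n  ->  (-4*a_n + 5*b_n)*(5*a_n - 4*b_n) = -20*a_n^2 + 41*a_n*b_n - 20*b_n^2   [not conserved]

Only (C) a_n + b_n returns to itself after one step, so it is the conserved quantity.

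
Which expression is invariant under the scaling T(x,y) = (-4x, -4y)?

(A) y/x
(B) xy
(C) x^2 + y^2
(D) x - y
A

Under the uniform scaling T(x,y) = (-4x, -4y):
Substitute the transformed coordinates into each option and compare with the original:
(A) y/x  ->  (-4y)/(-4x) = y/x   [equals y/x: invariant]
(B) xy  ->  (-4x)(-4y) = 16xy   [differs from xy: not invariant]
(C) x^2 + y^2  ->  (-4x)^2 + (-4y)^2 = 16x^2 + 16y^2   [differs from x^2 + y^2: not invariant]
(D) x - y  ->  (-4x) - (-4y) = -4x + 4y   [differs from x - y: not invariant]

Only option (A), y/x, is unchanged by the transformation.
The common factor -4 cancels in a ratio of coordinates, while sums, products and sums of squares pick up factors of -4 or 16.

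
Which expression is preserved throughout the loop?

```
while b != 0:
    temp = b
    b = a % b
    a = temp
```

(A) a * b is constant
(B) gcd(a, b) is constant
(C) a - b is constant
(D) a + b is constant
B

A loop invariant must hold before the first iteration and be re-established by every execution of the body.

(B) gcd(a, b) is constant: One iteration replaces (a, b) by (b, a mod b). Since a mod b = a - q*b for an integer q, any common divisor of a and b divides b and a mod b, and conversely; hence gcd(b, a mod b) = gcd(a, b). For instance (38, 7) -> (7, 3) keeps gcd = 1. At exit b = 0 and a = gcd of the original inputs.

The other options fail:
(A) a * b is constant: e.g. (a, b) = (38, 7) -> (7, 3): the product goes from 266 to 21.
(C) a - b is constant: e.g. (a, b) = (38, 7) -> (7, 3): the difference goes from 31 to 4.
(D) a + b is constant: e.g. (a, b) = (38, 7) -> (7, 3): the sum goes from 45 to 10.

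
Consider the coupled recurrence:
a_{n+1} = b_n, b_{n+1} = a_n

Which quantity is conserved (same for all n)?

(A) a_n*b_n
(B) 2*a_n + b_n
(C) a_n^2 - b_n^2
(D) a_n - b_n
A

Replace a_n by a_{n+1} = b_n and b_n by b_{n+1} = a_n in each option and simplify:
(A) a_n*b_n  ->  (b_n)*(a_n) = a_n*b_n   [conserved]
(B) 2*a_n + b_n  ->  2*(b_n) + (a_n) = a_n + 2*b_n   [not conserved]
(C) a_n^2 - b_n^2  ->  (b_n)^2 - (a_n)^2 = -a_n^2 + b_n^2   [not conserved]
(D) a_n - b_n  ->  (b_n) - (a_n) = -a_n + b_n   [not conserved]

Only (A) a_n*b_n returns to itself after one step, so it is the conserved quantity.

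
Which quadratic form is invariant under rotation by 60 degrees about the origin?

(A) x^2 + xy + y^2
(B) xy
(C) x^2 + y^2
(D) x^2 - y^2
C

Rotation by 60 degrees sends (x, y) to (x/2 - sqrt(3)y/2, sqrt(3)x/2 + y/2).
Substitute the transformed coordinates into each option and compare with the original:
(A) x^2 + xy + y^2  ->  (x/2 - sqrt(3)y/2)^2 + (x/2 - sqrt(3)y/2)(sqrt(3)x/2 + y/2) + (sqrt(3)x/2 + y/2)^2 = sqrt(3)x^2/4 + x^2 - xy/2 - sqrt(3)y^2/4 + y^2   [differs from x^2 + xy + y^2: not invariant]
(B) xy  ->  (x/2 - sqrt(3)y/2)(sqrt(3)x/2 + y/2) = sqrt(3)x^2/4 - xy/2 - sqrt(3)y^2/4   [differs from xy: not invariant]
(C) x^2 + y^2  ->  (x/2 - sqrt(3)y/2)^2 + (sqrt(3)x/2 + y/2)^2 = x^2 + y^2   [equals x^2 + y^2: invariant]
(D) x^2 - y^2  ->  (x/2 - sqrt(3)y/2)^2 - (sqrt(3)x/2 + y/2)^2 = -x^2/2 - sqrt(3)xy + y^2/2   [differs from x^2 - y^2: not invariant]

Only option (C), x^2 + y^2, is unchanged by the transformation.
x^2 + y^2 is the squared distance from the origin, which rotations preserve.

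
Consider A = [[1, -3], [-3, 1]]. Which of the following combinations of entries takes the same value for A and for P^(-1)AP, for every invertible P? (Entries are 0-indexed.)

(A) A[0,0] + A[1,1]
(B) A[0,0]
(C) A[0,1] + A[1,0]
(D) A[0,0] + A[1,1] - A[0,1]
A

A[0,0] + A[1,1] is the trace of A. By the cyclic property of the trace, tr(P^(-1)AP) = tr(APP^(-1)) = tr(A), so it is the same for every matrix similar to A.

The other combinations are not similarity invariants. For example, take P = [[2, 1], [1, 1]] (det P = 1), so P^(-1) = [[1, -1], [-1, 2]] and
B = P^(-1)AP = [[4, 0], [-9, -2]].
Evaluating each option on A and on B:
(A) A[0,0] + A[1,1]: 2 for A, 2 for B -> unchanged
(B) A[0,0]: 1 for A, 4 for B -> changes
(C) A[0,1] + A[1,0]: -6 for A, -9 for B -> changes
(D) A[0,0] + A[1,1] - A[0,1]: 5 for A, 2 for B -> changes

Only (A) A[0,0] + A[1,1] = 2 survives (and it does so for every P, not just this one), so it is the invariant.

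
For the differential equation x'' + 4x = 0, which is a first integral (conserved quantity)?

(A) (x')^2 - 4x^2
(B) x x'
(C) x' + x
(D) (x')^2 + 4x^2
D

A first integral I satisfies dI/dt = 0 along every solution. Differentiate each option and use the equation of motion:
(A) d/dt[(x')^2 - 4x^2] = 2x'x'' - 8x x' = -16x x', not identically 0
(B) d/dt[x x'] = (x')^2 + x x'' = (x')^2 - 4x^2, not identically 0
(C) d/dt[x' + x] = x'' + x' = -4x + x', not identically 0
(D) d/dt[(x')^2 + 4x^2] = 2x'x'' + 8x x' = 2x'(-4x) + 8x x' = 0

Only (D) has zero time-derivative. So the energy-like quantity (x')^2 + 4x^2 is the first integral.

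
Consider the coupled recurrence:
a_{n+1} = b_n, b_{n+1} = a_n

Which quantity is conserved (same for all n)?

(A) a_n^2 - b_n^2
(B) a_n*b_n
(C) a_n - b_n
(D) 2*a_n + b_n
B

Replace a_n by a_{n+1} = b_n and b_n by b_{n+1} = a_n in each option and simplify:
(A) a_n^2 - b_n^2  ->  (b_n)^2 - (a_n)^2 = -a_n^2 + b_n^2   [not conserved]
(B) a_n*b_n  ->  (b_n)*(a_n) = a_n*b_n   [conserved]
(C) a_n - b_n  ->  (b_n) - (a_n) = -a_n + b_n   [not conserved]
(D) 2*a_n + b_n  ->  2*(b_n) + (a_n) = a_n + 2*b_n   [not conserved]

Only (B) a_n*b_n returns to itself after one step, so it is the conserved quantity.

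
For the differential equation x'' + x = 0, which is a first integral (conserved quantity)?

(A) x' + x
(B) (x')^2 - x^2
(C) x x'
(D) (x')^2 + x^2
D

A first integral I satisfies dI/dt = 0 along every solution. Differentiate each option and use the equation of motion:
(A) d/dt[x' + x] = x'' + x' = -x + x', not identically 0
(B) d/dt[(x')^2 - x^2] = 2x'x'' - 2x x' = -4x x', not identically 0
(C) d/dt[x x'] = (x')^2 + x x'' = (x')^2 - x^2, not identically 0
(D) d/dt[(x')^2 + x^2] = 2x'x'' + 2x x' = 2x'(-x) + 2x x' = 0

Only (D) has zero time-derivative. So the energy-like quantity (x')^2 + x^2 is the first integral.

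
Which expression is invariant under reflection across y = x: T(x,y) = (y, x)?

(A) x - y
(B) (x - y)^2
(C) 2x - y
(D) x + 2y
B

The map is reflection across y = x: T(x,y) = (y, x).
Substitute the transformed coordinates into each option and compare with the original:
(A) x - y  ->  (y) - (x) = -x + y   [differs from x - y: not invariant]
(B) (x - y)^2  ->  ((y) - (x))^2 = x^2 - 2xy + y^2   [equals (x - y)^2: invariant]
(C) 2x - y  ->  2(y) - (x) = -x + 2y   [differs from 2x - y: not invariant]
(D) x + 2y  ->  (y) + 2(x) = 2x + y   [differs from x + 2y: not invariant]

Only option (B), (x - y)^2, is unchanged by the transformation.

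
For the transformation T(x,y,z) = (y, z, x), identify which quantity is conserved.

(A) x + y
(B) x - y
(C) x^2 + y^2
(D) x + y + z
D

Apply T(x,y,z) = (y, z, x) to each option, i.e. replace (x, y, z) by the transformed coordinates.
Substitute the transformed coordinates into each option and compare with the original:
(A) x + y  ->  (y) + (z) = y + z   [differs from x + y: not invariant]
(B) x - y  ->  (y) - (z) = y - z   [differs from x - y: not invariant]
(C) x^2 + y^2  ->  (y)^2 + (z)^2 = y^2 + z^2   [differs from x^2 + y^2: not invariant]
(D) x + y + z  ->  (y) + (z) + (x) = x + y + z   [equals x + y + z: invariant]

Only option (D), x + y + z, is unchanged by the transformation.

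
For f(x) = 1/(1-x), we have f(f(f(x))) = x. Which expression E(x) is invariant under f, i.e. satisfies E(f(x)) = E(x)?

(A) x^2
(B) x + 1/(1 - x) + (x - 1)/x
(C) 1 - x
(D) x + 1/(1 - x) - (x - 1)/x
B

Replace x by f(x) = 1/(1 - x) in each option and simplify. As a quick numerical cross-check, also compare E(4) with E(f(4)) = E(-1/3).

(A) x^2  ->  (1/(1 - x))^2 = (x - 1)^(-2); check: E(4) = 16 but E(-1/3) = 1/9.   [not invariant]
(B) x + 1/(1 - x) + (x - 1)/x  ->  (1/(1 - x)) + 1/(1 - (1/(1 - x))) + ((1/(1 - x)) - 1)/(1/(1 - x)), which simplifies back to x + 1/(1 - x) + (x - 1)/x; check: E(4) = 53/12, E(-1/3) = 53/12.   [invariant]
(C) 1 - x  ->  1 - (1/(1 - x)) = x/(x - 1); check: E(4) = -3 but E(-1/3) = 4/3.   [not invariant]
(D) x + 1/(1 - x) - (x - 1)/x  ->  (1/(1 - x)) + 1/(1 - (1/(1 - x))) - ((1/(1 - x)) - 1)/(1/(1 - x)) = (x^2(1 - x) - x + (x - 1)^2)/(x(x - 1)); check: E(4) = 35/12 but E(-1/3) = -43/12.   [not invariant]

Only (B) is unchanged. Indeed f(f(x)) = 1/(1 - 1/(1-x)) = (1-x)/(-x) = (x-1)/x, so E(x) = x + f(x) + f(f(x)) is the sum over the whole 3-cycle; applying f just permutes the three terms cyclically (x -> f(x) -> f(f(x)) -> x), leaving the sum unchanged.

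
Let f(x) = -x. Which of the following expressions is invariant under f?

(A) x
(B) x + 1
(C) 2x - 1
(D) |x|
D

For f(x) = -x:
Applying f replaces x by -x. Since |-x| = |x|, the absolute value is unchanged by f, whereas x -> -x, 2x - 1 -> -2x - 1 and x + 1 -> -x + 1 all change.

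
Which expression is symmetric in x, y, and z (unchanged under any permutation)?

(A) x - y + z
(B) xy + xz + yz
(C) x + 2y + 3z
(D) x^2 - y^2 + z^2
B

A symmetric expression is unchanged when the variables are permuted; here the transformation to test is the swap (x, y) -> (y, x).
A symmetric expression must survive every permutation; the single swap x <-> y already eliminates the distractors, and the keyed expression is also unchanged by x <-> z and y <-> z (each variable enters it in exactly the same way).
Substitute the transformed coordinates into each option and compare with the original:
(A) x - y + z  ->  (y) - (x) + z = -x + y + z   [differs from x - y + z: not invariant]
(B) xy + xz + yz  ->  (y)(x) + (y)z + (x)z = xy + xz + yz   [equals xy + xz + yz: invariant]
(C) x + 2y + 3z  ->  (y) + 2(x) + 3z = 2x + y + 3z   [differs from x + 2y + 3z: not invariant]
(D) x^2 - y^2 + z^2  ->  (y)^2 - (x)^2 + z^2 = -x^2 + y^2 + z^2   [differs from x^2 - y^2 + z^2: not invariant]

Only option (B), xy + xz + yz, is unchanged by the transformation.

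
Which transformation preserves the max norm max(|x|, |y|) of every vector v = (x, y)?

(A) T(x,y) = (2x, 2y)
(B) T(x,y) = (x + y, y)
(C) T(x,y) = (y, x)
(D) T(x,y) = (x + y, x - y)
C

A transformation preserves a norm if ||T(v)|| = ||v|| for every v; a single vector where the norm changes rules an option out.

(A) T(x,y) = (2x, 2y): v = (1, 0) has norm max(|1|, |0|) = 1, but T(v) = (2, 0) has norm 2 -- not preserved.
(B) T(x,y) = (x + y, y): v = (1, 1) has norm max(|1|, |1|) = 1, but T(v) = (2, 1) has norm 2 -- not preserved.
(C) T(x,y) = (y, x): preserves the norm -- it only permutes the coordinates and/or flips signs, which leaves max(|x|, |y|) unchanged.
(D) T(x,y) = (x + y, x - y): v = (1, 1) has norm max(|1|, |1|) = 1, but T(v) = (2, 0) has norm 2 -- not preserved.

Therefore the answer is (C).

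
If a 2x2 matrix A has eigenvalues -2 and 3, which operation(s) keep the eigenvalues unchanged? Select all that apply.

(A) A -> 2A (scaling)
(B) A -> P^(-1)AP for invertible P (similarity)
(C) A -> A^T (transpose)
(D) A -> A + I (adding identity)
B and C

Eigenvalues are preserved by:
1. Similarity transformations: A -> P^(-1)AP (same characteristic polynomial)
2. Transpose: A^T has the same eigenvalues as A

Eigenvalues are NOT preserved by:
- Adding identity: eigenvalues become -2+1, 3+1
- Scaling: eigenvalues become -4, 6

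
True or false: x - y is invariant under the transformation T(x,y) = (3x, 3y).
False

Substitute T(x,y) = (3x, 3y) into the expression and compare with the original.

Original: x - y
After applying T: (3x) - (3y) = 3x - 3y

This differs from the original x - y (difference: 2x - 2y), so the expression is NOT invariant.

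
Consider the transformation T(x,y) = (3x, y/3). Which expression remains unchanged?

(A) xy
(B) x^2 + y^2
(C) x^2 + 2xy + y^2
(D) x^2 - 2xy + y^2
A

An expression E(x,y) is invariant under T if E(T(x,y)) = E(x,y). Here T(x,y) = (3x, y/3).
Substitute the transformed coordinates into each option and compare with the original:
(A) xy  ->  (3x)(y/3) = xy   [equals xy: invariant]
(B) x^2 + y^2  ->  (3x)^2 + (y/3)^2 = 9x^2 + y^2/9   [differs from x^2 + y^2: not invariant]
(C) x^2 + 2xy + y^2  ->  (3x)^2 + 2(3x)(y/3) + (y/3)^2 = 9x^2 + 2xy + y^2/9   [differs from x^2 + 2xy + y^2: not invariant]
(D) x^2 - 2xy + y^2  ->  (3x)^2 - 2(3x)(y/3) + (y/3)^2 = 9x^2 - 2xy + y^2/9   [differs from x^2 - 2xy + y^2: not invariant]

Only option (A), xy, is unchanged by the transformation.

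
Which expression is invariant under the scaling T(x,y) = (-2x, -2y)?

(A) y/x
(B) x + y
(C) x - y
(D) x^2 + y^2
A

Under the uniform scaling T(x,y) = (-2x, -2y):
Substitute the transformed coordinates into each option and compare with the original:
(A) y/x  ->  (-2y)/(-2x) = y/x   [equals y/x: invariant]
(B) x + y  ->  (-2x) + (-2y) = -2x - 2y   [differs from x + y: not invariant]
(C) x - y  ->  (-2x) - (-2y) = -2x + 2y   [differs from x - y: not invariant]
(D) x^2 + y^2  ->  (-2x)^2 + (-2y)^2 = 4x^2 + 4y^2   [differs from x^2 + y^2: not invariant]

Only option (A), y/x, is unchanged by the transformation.
The common factor -2 cancels in a ratio of coordinates, while sums, products and sums of squares pick up factors of -2 or 4.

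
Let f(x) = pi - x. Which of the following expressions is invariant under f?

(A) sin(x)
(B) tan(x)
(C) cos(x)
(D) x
A

For f(x) = pi - x:
sin(pi - x) = sin(x), so sine is invariant under this transformation.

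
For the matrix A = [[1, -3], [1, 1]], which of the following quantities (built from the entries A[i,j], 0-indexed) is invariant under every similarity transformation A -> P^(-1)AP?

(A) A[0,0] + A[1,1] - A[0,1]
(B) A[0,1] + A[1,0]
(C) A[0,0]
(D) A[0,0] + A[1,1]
D

A[0,0] + A[1,1] is the trace of A. By the cyclic property of the trace, tr(P^(-1)AP) = tr(APP^(-1)) = tr(A), so it is the same for every matrix similar to A.

The other combinations are not similarity invariants. For example, take P = [[1, 2], [0, 1]] (det P = 1), so P^(-1) = [[1, -2], [0, 1]] and
B = P^(-1)AP = [[-1, -7], [1, 3]].
Evaluating each option on A and on B:
(A) A[0,0] + A[1,1] - A[0,1]: 5 for A, 9 for B -> changes
(B) A[0,1] + A[1,0]: -2 for A, -6 for B -> changes
(C) A[0,0]: 1 for A, -1 for B -> changes
(D) A[0,0] + A[1,1]: 2 for A, 2 for B -> unchanged

Only (D) A[0,0] + A[1,1] = 2 survives (and it does so for every P, not just this one), so it is the invariant.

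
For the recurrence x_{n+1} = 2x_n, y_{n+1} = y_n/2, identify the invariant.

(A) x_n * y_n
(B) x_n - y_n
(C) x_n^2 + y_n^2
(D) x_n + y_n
A

For the recurrence x_{n+1} = 2x_n, y_{n+1} = y_n/2:

x_{n+1} * y_{n+1} = (2x_n) * (y_n/2) = x_n * y_n
The product is conserved.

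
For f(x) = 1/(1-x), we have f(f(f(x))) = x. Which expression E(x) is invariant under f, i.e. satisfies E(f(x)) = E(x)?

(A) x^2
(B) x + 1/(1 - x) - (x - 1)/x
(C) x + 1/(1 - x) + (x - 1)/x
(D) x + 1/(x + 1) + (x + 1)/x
C

Replace x by f(x) = 1/(1 - x) in each option and simplify. As a quick numerical cross-check, also compare E(4) with E(f(4)) = E(-1/3).

(A) x^2  ->  (1/(1 - x))^2 = (x - 1)^(-2); check: E(4) = 16 but E(-1/3) = 1/9.   [not invariant]
(B) x + 1/(1 - x) - (x - 1)/x  ->  (1/(1 - x)) + 1/(1 - (1/(1 - x))) - ((1/(1 - x)) - 1)/(1/(1 - x)) = (x^2(1 - x) - x + (x - 1)^2)/(x(x - 1)); check: E(4) = 35/12 but E(-1/3) = -43/12.   [not invariant]
(C) x + 1/(1 - x) + (x - 1)/x  ->  (1/(1 - x)) + 1/(1 - (1/(1 - x))) + ((1/(1 - x)) - 1)/(1/(1 - x)), which simplifies back to x + 1/(1 - x) + (x - 1)/x; check: E(4) = 53/12, E(-1/3) = 53/12.   [invariant]
(D) x + 1/(x + 1) + (x + 1)/x  ->  (1/(1 - x)) + 1/((1/(1 - x)) + 1) + ((1/(1 - x)) + 1)/(1/(1 - x)) = (-x^3 + 6x^2 - 11x + 7)/(x^2 - 3x + 2); check: E(4) = 109/20 but E(-1/3) = -5/6.   [not invariant]

Only (C) is unchanged. Indeed f(f(x)) = 1/(1 - 1/(1-x)) = (1-x)/(-x) = (x-1)/x, so E(x) = x + f(x) + f(f(x)) is the sum over the whole 3-cycle; applying f just permutes the three terms cyclically (x -> f(x) -> f(f(x)) -> x), leaving the sum unchanged.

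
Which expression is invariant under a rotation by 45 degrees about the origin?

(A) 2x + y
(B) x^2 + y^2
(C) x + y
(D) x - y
B

A rotation by 45 degrees sends (x, y) to (sqrt(2)x/2 - sqrt(2)y/2, sqrt(2)x/2 + sqrt(2)y/2).
Substitute the transformed coordinates into each option and compare with the original:
(A) 2x + y  ->  2(sqrt(2)x/2 - sqrt(2)y/2) + (sqrt(2)x/2 + sqrt(2)y/2) = 3sqrt(2)x/2 - sqrt(2)y/2   [differs from 2x + y: not invariant]
(B) x^2 + y^2  ->  (sqrt(2)x/2 - sqrt(2)y/2)^2 + (sqrt(2)x/2 + sqrt(2)y/2)^2 = x^2 + y^2   [equals x^2 + y^2: invariant]
(C) x + y  ->  (sqrt(2)x/2 - sqrt(2)y/2) + (sqrt(2)x/2 + sqrt(2)y/2) = sqrt(2)x   [differs from x + y: not invariant]
(D) x - y  ->  (sqrt(2)x/2 - sqrt(2)y/2) - (sqrt(2)x/2 + sqrt(2)y/2) = -sqrt(2)y   [differs from x - y: not invariant]

Only option (B), x^2 + y^2, is unchanged by the transformation.
Geometrically, x^2 + y^2 is the squared distance from the origin, which every rotation about the origin preserves.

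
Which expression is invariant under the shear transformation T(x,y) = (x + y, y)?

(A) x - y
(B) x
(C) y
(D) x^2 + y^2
C

Under the shear T(x,y) = (x + y, y):
Substitute the transformed coordinates into each option and compare with the original:
(A) x - y  ->  (x + y) - (y) = x   [differs from x - y: not invariant]
(B) x  ->  (x + y) = x + y   [differs from x: not invariant]
(C) y  ->  (y) = y   [equals y: invariant]
(D) x^2 + y^2  ->  (x + y)^2 + (y)^2 = x^2 + 2xy + 2y^2   [differs from x^2 + y^2: not invariant]

Only option (C), y, is unchanged by the transformation.
A horizontal shear moves points parallel to the x-axis, so the y-coordinate (and any function of y alone) is unchanged.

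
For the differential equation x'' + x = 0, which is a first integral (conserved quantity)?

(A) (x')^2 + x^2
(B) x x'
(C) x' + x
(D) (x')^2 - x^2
A

A first integral I satisfies dI/dt = 0 along every solution. Differentiate each option and use the equation of motion:
(A) d/dt[(x')^2 + x^2] = 2x'x'' + 2x x' = 2x'(-x) + 2x x' = 0
(B) d/dt[x x'] = (x')^2 + x x'' = (x')^2 - x^2, not identically 0
(C) d/dt[x' + x] = x'' + x' = -x + x', not identically 0
(D) d/dt[(x')^2 - x^2] = 2x'x'' - 2x x' = -4x x', not identically 0

Only (A) has zero time-derivative. So the energy-like quantity (x')^2 + x^2 is the first integral.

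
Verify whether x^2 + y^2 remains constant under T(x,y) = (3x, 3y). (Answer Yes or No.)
No

Substitute T(x,y) = (3x, 3y) into the expression and compare with the original.

Original: x^2 + y^2
After applying T: (3x)^2 + (3y)^2 = 9x^2 + 9y^2

This differs from the original x^2 + y^2 (difference: 8x^2 + 8y^2), so the expression is NOT invariant.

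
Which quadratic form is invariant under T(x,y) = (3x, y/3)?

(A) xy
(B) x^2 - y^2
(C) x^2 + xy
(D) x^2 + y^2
A

T multiplies x by 3 and divides y by 3.
Substitute the transformed coordinates into each option and compare with the original:
(A) xy  ->  (3x)(y/3) = xy   [equals xy: invariant]
(B) x^2 - y^2  ->  (3x)^2 - (y/3)^2 = 9x^2 - y^2/9   [differs from x^2 - y^2: not invariant]
(C) x^2 + xy  ->  (3x)^2 + (3x)(y/3) = 9x^2 + xy   [differs from x^2 + xy: not invariant]
(D) x^2 + y^2  ->  (3x)^2 + (y/3)^2 = 9x^2 + y^2/9   [differs from x^2 + y^2: not invariant]

Only option (A), xy, is unchanged by the transformation.
The factors 3 and 1/3 cancel only in the pure product xy.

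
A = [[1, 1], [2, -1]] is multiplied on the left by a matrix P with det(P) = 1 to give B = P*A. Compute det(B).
-3

By the multiplicative property of determinants, det(B) = det(P*A) = det(P) * det(A) = det(A),
so the determinant is invariant under multiplication by any determinant-1 matrix; we just need det(A).

det(A) = (1)(-1) - (1)(2) = -1 - 2 = -3

Therefore det(B) = 1 * (-3) = -3.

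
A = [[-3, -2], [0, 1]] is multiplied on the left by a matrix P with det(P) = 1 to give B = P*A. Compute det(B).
-3

By the multiplicative property of determinants, det(B) = det(P*A) = det(P) * det(A) = det(A),
so the determinant is invariant under multiplication by any determinant-1 matrix; we just need det(A).

det(A) = (-3)(1) - (-2)(0) = -3 - 0 = -3

Therefore det(B) = 1 * (-3) = -3.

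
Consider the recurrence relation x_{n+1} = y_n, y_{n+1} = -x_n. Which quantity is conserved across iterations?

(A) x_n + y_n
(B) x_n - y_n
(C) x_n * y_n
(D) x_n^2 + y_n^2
D

For the recurrence x_{n+1} = y_n, y_{n+1} = -x_n:

x_{n+1}^2 + y_{n+1}^2 = y_n^2 + (-x_n)^2 = x_n^2 + y_n^2
The sum of squares is conserved (like energy in a harmonic oscillator).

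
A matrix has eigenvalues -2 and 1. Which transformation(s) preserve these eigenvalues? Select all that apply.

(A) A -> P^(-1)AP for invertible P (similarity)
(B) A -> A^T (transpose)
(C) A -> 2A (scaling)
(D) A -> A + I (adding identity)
A and B

Eigenvalues are preserved by:
1. Similarity transformations: A -> P^(-1)AP (same characteristic polynomial)
2. Transpose: A^T has the same eigenvalues as A

Eigenvalues are NOT preserved by:
- Adding identity: eigenvalues become -2+1, 1+1
- Scaling: eigenvalues become -4, 2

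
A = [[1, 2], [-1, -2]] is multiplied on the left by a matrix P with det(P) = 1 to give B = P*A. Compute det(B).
0

By the multiplicative property of determinants, det(B) = det(P*A) = det(P) * det(A) = det(A),
so the determinant is invariant under multiplication by any determinant-1 matrix; we just need det(A).

det(A) = (1)(-2) - (2)(-1) = -2 - (-2) = 0

Therefore det(B) = 1 * 0 = 0.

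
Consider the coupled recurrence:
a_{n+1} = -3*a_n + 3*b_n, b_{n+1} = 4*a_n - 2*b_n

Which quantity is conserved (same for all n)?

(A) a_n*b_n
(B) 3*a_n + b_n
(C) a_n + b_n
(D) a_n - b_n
C

Replace a_n by a_{n+1} = -3*a_n + 3*b_n and b_n by b_{n+1} = 4*a_n - 2*b_n in each option and simplify:
(A) a_n*b_n  ->  (-3*a_n + 3*b_n)*(4*a_n - 2*b_n) = -12*a_n^2 + 18*a_n*b_n - 6*b_n^2   [not conserved]
(B) 3*a_n + b_n  ->  3*(-3*a_n + 3*b_n) + (4*a_n - 2*b_n) = -5*a_n + 7*b_n   [not conserved]
(C) a_n + b_n  ->  (-3*a_n + 3*b_n) + (4*a_n - 2*b_n) = a_n + b_n   [conserved]
(D) a_n - b_n  ->  (-3*a_n + 3*b_n) - (4*a_n - 2*b_n) = -7*a_n + 5*b_n   [not conserved]

Only (C) a_n + b_n returns to itself after one step, so it is the conserved quantity.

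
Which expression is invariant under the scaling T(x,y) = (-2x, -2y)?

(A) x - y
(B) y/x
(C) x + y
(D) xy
B

Under the uniform scaling T(x,y) = (-2x, -2y):
Substitute the transformed coordinates into each option and compare with the original:
(A) x - y  ->  (-2x) - (-2y) = -2x + 2y   [differs from x - y: not invariant]
(B) y/x  ->  (-2y)/(-2x) = y/x   [equals y/x: invariant]
(C) x + y  ->  (-2x) + (-2y) = -2x - 2y   [differs from x + y: not invariant]
(D) xy  ->  (-2x)(-2y) = 4xy   [differs from xy: not invariant]

Only option (B), y/x, is unchanged by the transformation.
The common factor -2 cancels in a ratio of coordinates, while sums, products and sums of squares pick up factors of -2 or 4.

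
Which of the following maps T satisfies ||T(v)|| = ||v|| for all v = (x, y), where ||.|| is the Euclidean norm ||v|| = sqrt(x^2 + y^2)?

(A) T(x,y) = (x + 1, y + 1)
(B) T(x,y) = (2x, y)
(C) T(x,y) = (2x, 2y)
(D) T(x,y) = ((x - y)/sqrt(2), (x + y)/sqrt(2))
D

A transformation preserves a norm if ||T(v)|| = ||v|| for every v; a single vector where the norm changes rules an option out.

(A) T(x,y) = (x + 1, y + 1): v = (1, 0) has norm sqrt((1)^2 + (0)^2) = 1, but T(v) = (2, 1) has norm sqrt(5) -- not preserved.
(B) T(x,y) = (2x, y): v = (1, 0) has norm sqrt((1)^2 + (0)^2) = 1, but T(v) = (2, 0) has norm 2 -- not preserved.
(C) T(x,y) = (2x, 2y): v = (1, 0) has norm sqrt((1)^2 + (0)^2) = 1, but T(v) = (2, 0) has norm 2 -- not preserved.
(D) T(x,y) = ((x - y)/sqrt(2), (x + y)/sqrt(2)): preserves the norm -- it is an orthogonal map (a rotation/reflection), and (sqrt(2)(x - y)/2)^2 + (sqrt(2)(x + y)/2)^2 simplifies to x^2 + y^2.

Therefore the answer is (D).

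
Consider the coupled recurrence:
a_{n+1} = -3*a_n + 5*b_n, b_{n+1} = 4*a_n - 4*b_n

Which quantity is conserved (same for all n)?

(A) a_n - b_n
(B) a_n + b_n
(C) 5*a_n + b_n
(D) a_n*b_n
B

Replace a_n by a_{n+1} = -3*a_n + 5*b_n and b_n by b_{n+1} = 4*a_n - 4*b_n in each option and simplify:
(A) a_n - b_n  ->  (-3*a_n + 5*b_n) - (4*a_n - 4*b_n) = -7*a_n + 9*b_n   [not conserved]
(B) a_n + b_n  ->  (-3*a_n + 5*b_n) + (4*a_n - 4*b_n) = a_n + b_n   [conserved]
(C) 5*a_n + b_n  ->  5*(-3*a_n + 5*b_n) + (4*a_n - 4*b_n) = -11*a_n + 21*b_n   [not conserved]
(D) a_n*b_n  ->  (-3*a_n + 5*b_n)*(4*a_n - 4*b_n) = -12*a_n^2 + 32*a_n*b_n - 20*b_n^2   [not conserved]

Only (B) a_n + b_n returns to itself after one step, so it is the conserved quantity.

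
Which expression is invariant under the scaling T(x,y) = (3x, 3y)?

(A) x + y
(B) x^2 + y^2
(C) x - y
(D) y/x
D

Under the uniform scaling T(x,y) = (3x, 3y):
Substitute the transformed coordinates into each option and compare with the original:
(A) x + y  ->  (3x) + (3y) = 3x + 3y   [differs from x + y: not invariant]
(B) x^2 + y^2  ->  (3x)^2 + (3y)^2 = 9x^2 + 9y^2   [differs from x^2 + y^2: not invariant]
(C) x - y  ->  (3x) - (3y) = 3x - 3y   [differs from x - y: not invariant]
(D) y/x  ->  (3y)/(3x) = y/x   [equals y/x: invariant]

Only option (D), y/x, is unchanged by the transformation.
The common factor 3 cancels in a ratio of coordinates, while sums, products and sums of squares pick up factors of 3 or 9.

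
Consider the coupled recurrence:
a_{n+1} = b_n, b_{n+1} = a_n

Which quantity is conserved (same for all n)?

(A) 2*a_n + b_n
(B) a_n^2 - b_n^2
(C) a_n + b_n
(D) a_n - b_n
C

Replace a_n by a_{n+1} = b_n and b_n by b_{n+1} = a_n in each option and simplify:
(A) 2*a_n + b_n  ->  2*(b_n) + (a_n) = a_n + 2*b_n   [not conserved]
(B) a_n^2 - b_n^2  ->  (b_n)^2 - (a_n)^2 = -a_n^2 + b_n^2   [not conserved]
(C) a_n + b_n  ->  (b_n) + (a_n) = a_n + b_n   [conserved]
(D) a_n - b_n  ->  (b_n) - (a_n) = -a_n + b_n   [not conserved]

Only (C) a_n + b_n returns to itself after one step, so it is the conserved quantity.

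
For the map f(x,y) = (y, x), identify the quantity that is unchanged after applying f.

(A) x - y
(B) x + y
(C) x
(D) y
B

For f(x,y) = (y, x):
After applying f: x' = y, y' = x. So x' + y' = y + x = x + y.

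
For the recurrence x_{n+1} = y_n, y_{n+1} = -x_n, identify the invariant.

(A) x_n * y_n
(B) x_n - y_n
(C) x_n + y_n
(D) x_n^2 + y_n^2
D

For the recurrence x_{n+1} = y_n, y_{n+1} = -x_n:

x_{n+1}^2 + y_{n+1}^2 = y_n^2 + (-x_n)^2 = x_n^2 + y_n^2
The sum of squares is conserved (like energy in a harmonic oscillator).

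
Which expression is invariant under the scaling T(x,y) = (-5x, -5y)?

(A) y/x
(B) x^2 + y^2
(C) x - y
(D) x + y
A

Under the uniform scaling T(x,y) = (-5x, -5y):
Substitute the transformed coordinates into each option and compare with the original:
(A) y/x  ->  (-5y)/(-5x) = y/x   [equals y/x: invariant]
(B) x^2 + y^2  ->  (-5x)^2 + (-5y)^2 = 25x^2 + 25y^2   [differs from x^2 + y^2: not invariant]
(C) x - y  ->  (-5x) - (-5y) = -5x + 5y   [differs from x - y: not invariant]
(D) x + y  ->  (-5x) + (-5y) = -5x - 5y   [differs from x + y: not invariant]

Only option (A), y/x, is unchanged by the transformation.
The common factor -5 cancels in a ratio of coordinates, while sums, products and sums of squares pick up factors of -5 or 25.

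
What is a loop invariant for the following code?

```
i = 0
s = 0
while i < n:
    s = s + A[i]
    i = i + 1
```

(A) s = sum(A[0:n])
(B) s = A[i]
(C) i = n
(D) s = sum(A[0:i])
D

A loop invariant must hold before the first iteration and be re-established by every execution of the body.

(D) s = sum(A[0:i]): Initially i = 0 and s = 0 = sum of the empty slice A[0:0]. If s = sum(A[0:i]) holds at the top of an iteration, the body sets s to sum(A[0:i]) + A[i] = sum(A[0:i+1]) and then i to i+1, so s = sum(A[0:i]) holds again. At exit i = n, giving s = sum(A[0:n]).

The other options fail:
(A) s = sum(A[0:n]): false before the loop (s = 0, not the full sum) -- it only becomes true at exit.
(B) s = A[i]: after the first iteration s = A[0] but i = 1, so s = A[i] compares s with the wrong element (and fails in general).
(C) i = n: false initially (i = 0); it is the exit condition, not an invariant.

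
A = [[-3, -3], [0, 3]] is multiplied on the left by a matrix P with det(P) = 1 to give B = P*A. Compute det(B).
-9

By the multiplicative property of determinants, det(B) = det(P*A) = det(P) * det(A) = det(A),
so the determinant is invariant under multiplication by any determinant-1 matrix; we just need det(A).

det(A) = (-3)(3) - (-3)(0) = -9 - 0 = -9

Therefore det(B) = 1 * (-9) = -9.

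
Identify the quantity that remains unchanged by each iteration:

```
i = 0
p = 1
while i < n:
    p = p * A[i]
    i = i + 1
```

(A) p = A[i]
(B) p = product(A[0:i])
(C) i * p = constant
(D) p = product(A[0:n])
B

A loop invariant must hold before the first iteration and be re-established by every execution of the body.

(B) p = product(A[0:i]): Initially i = 0 and p = 1 = product of the empty slice A[0:0]. If p = product(A[0:i]) holds at the top of an iteration, the body sets p to product(A[0:i]) * A[i] = product(A[0:i+1]) and then i to i+1, so the property is restored. At exit i = n, giving p = product(A[0:n]).

The other options fail:
(A) p = A[i]: after the first iteration p = A[0] but i = 1; in general p is a product of several elements, not a single one.
(C) i * p = constant: initially i * p = 0, but after one iteration it is 1 * A[0], which is nonzero in general.
(D) p = product(A[0:n]): false before the loop (p = 1, not the full product) -- it only becomes true at exit.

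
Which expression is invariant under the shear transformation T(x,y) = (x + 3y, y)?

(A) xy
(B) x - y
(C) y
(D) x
C

Under the shear T(x,y) = (x + 3y, y):
Substitute the transformed coordinates into each option and compare with the original:
(A) xy  ->  (x + 3y)(y) = xy + 3y^2   [differs from xy: not invariant]
(B) x - y  ->  (x + 3y) - (y) = x + 2y   [differs from x - y: not invariant]
(C) y  ->  (y) = y   [equals y: invariant]
(D) x  ->  (x + 3y) = x + 3y   [differs from x: not invariant]

Only option (C), y, is unchanged by the transformation.
A horizontal shear moves points parallel to the x-axis, so the y-coordinate (and any function of y alone) is unchanged.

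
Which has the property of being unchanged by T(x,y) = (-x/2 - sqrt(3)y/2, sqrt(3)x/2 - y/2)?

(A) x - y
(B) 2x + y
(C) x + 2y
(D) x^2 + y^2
D

An expression E(x,y) is invariant under T if E(T(x,y)) = E(x,y). Here T(x,y) = (-x/2 - sqrt(3)y/2, sqrt(3)x/2 - y/2).
Substitute the transformed coordinates into each option and compare with the original:
(A) x - y  ->  (-x/2 - sqrt(3)y/2) - (sqrt(3)x/2 - y/2) = -sqrt(3)x/2 - x/2 - sqrt(3)y/2 + y/2   [differs from x - y: not invariant]
(B) 2x + y  ->  2(-x/2 - sqrt(3)y/2) + (sqrt(3)x/2 - y/2) = -x + sqrt(3)x/2 - sqrt(3)y - y/2   [differs from 2x + y: not invariant]
(C) x + 2y  ->  (-x/2 - sqrt(3)y/2) + 2(sqrt(3)x/2 - y/2) = -x/2 + sqrt(3)x - y - sqrt(3)y/2   [differs from x + 2y: not invariant]
(D) x^2 + y^2  ->  (-x/2 - sqrt(3)y/2)^2 + (sqrt(3)x/2 - y/2)^2 = x^2 + y^2   [equals x^2 + y^2: invariant]

Only option (D), x^2 + y^2, is unchanged by the transformation.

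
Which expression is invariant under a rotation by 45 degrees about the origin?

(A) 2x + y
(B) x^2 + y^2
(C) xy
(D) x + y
B

A rotation by 45 degrees sends (x, y) to (sqrt(2)x/2 - sqrt(2)y/2, sqrt(2)x/2 + sqrt(2)y/2).
Substitute the transformed coordinates into each option and compare with the original:
(A) 2x + y  ->  2(sqrt(2)x/2 - sqrt(2)y/2) + (sqrt(2)x/2 + sqrt(2)y/2) = 3sqrt(2)x/2 - sqrt(2)y/2   [differs from 2x + y: not invariant]
(B) x^2 + y^2  ->  (sqrt(2)x/2 - sqrt(2)y/2)^2 + (sqrt(2)x/2 + sqrt(2)y/2)^2 = x^2 + y^2   [equals x^2 + y^2: invariant]
(C) xy  ->  (sqrt(2)x/2 - sqrt(2)y/2)(sqrt(2)x/2 + sqrt(2)y/2) = x^2/2 - y^2/2   [differs from xy: not invariant]
(D) x + y  ->  (sqrt(2)x/2 - sqrt(2)y/2) + (sqrt(2)x/2 + sqrt(2)y/2) = sqrt(2)x   [differs from x + y: not invariant]

Only option (B), x^2 + y^2, is unchanged by the transformation.
Geometrically, x^2 + y^2 is the squared distance from the origin, which every rotation about the origin preserves.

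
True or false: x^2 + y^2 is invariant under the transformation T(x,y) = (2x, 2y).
False

Substitute T(x,y) = (2x, 2y) into the expression and compare with the original.

Original: x^2 + y^2
After applying T: (2x)^2 + (2y)^2 = 4x^2 + 4y^2

This differs from the original x^2 + y^2 (difference: 3x^2 + 3y^2), so the expression is NOT invariant.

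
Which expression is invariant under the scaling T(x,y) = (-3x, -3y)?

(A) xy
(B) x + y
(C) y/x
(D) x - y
C

Under the uniform scaling T(x,y) = (-3x, -3y):
Substitute the transformed coordinates into each option and compare with the original:
(A) xy  ->  (-3x)(-3y) = 9xy   [differs from xy: not invariant]
(B) x + y  ->  (-3x) + (-3y) = -3x - 3y   [differs from x + y: not invariant]
(C) y/x  ->  (-3y)/(-3x) = y/x   [equals y/x: invariant]
(D) x - y  ->  (-3x) - (-3y) = -3x + 3y   [differs from x - y: not invariant]

Only option (C), y/x, is unchanged by the transformation.
The common factor -3 cancels in a ratio of coordinates, while sums, products and sums of squares pick up factors of -3 or 9.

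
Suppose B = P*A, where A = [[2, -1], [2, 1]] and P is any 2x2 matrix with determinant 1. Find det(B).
4

By the multiplicative property of determinants, det(B) = det(P*A) = det(P) * det(A) = det(A),
so the determinant is invariant under multiplication by any determinant-1 matrix; we just need det(A).

det(A) = (2)(1) - (-1)(2) = 2 - (-2) = 4

Therefore det(B) = 1 * 4 = 4.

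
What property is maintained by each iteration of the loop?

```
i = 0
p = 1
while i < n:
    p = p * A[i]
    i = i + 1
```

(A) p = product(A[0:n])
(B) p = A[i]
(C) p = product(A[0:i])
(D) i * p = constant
C

A loop invariant must hold before the first iteration and be re-established by every execution of the body.

(C) p = product(A[0:i]): Initially i = 0 and p = 1 = product of the empty slice A[0:0]. If p = product(A[0:i]) holds at the top of an iteration, the body sets p to product(A[0:i]) * A[i] = product(A[0:i+1]) and then i to i+1, so the property is restored. At exit i = n, giving p = product(A[0:n]).

The other options fail:
(A) p = product(A[0:n]): false before the loop (p = 1, not the full product) -- it only becomes true at exit.
(B) p = A[i]: after the first iteration p = A[0] but i = 1; in general p is a product of several elements, not a single one.
(D) i * p = constant: initially i * p = 0, but after one iteration it is 1 * A[0], which is nonzero in general.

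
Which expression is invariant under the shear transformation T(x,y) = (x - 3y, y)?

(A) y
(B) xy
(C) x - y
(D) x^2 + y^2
A

Under the shear T(x,y) = (x - 3y, y):
Substitute the transformed coordinates into each option and compare with the original:
(A) y  ->  (y) = y   [equals y: invariant]
(B) xy  ->  (x - 3y)(y) = xy - 3y^2   [differs from xy: not invariant]
(C) x - y  ->  (x - 3y) - (y) = x - 4y   [differs from x - y: not invariant]
(D) x^2 + y^2  ->  (x - 3y)^2 + (y)^2 = x^2 - 6xy + 10y^2   [differs from x^2 + y^2: not invariant]

Only option (A), y, is unchanged by the transformation.
A horizontal shear moves points parallel to the x-axis, so the y-coordinate (and any function of y alone) is unchanged.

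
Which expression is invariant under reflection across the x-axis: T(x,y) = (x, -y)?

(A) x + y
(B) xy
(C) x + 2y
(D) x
D

The map is reflection across the x-axis: T(x,y) = (x, -y).
Substitute the transformed coordinates into each option and compare with the original:
(A) x + y  ->  (x) + (-y) = x - y   [differs from x + y: not invariant]
(B) xy  ->  (x)(-y) = -xy   [differs from xy: not invariant]
(C) x + 2y  ->  (x) + 2(-y) = x - 2y   [differs from x + 2y: not invariant]
(D) x  ->  (x) = x   [equals x: invariant]

Only option (D), x, is unchanged by the transformation.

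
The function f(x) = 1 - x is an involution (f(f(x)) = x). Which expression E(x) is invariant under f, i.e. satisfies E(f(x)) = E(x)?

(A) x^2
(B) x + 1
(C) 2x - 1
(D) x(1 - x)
D

Replace x by f(x) = 1 - x in each option and simplify. As a quick numerical cross-check, also compare E(3) with E(f(3)) = E(-2).

(A) x^2  ->  (1 - x)^2 = (x - 1)^2; check: E(3) = 9 but E(-2) = 4.   [not invariant]
(B) x + 1  ->  (1 - x) + 1 = 2 - x; check: E(3) = 4 but E(-2) = -1.   [not invariant]
(C) 2x - 1  ->  2(1 - x) - 1 = 1 - 2x; check: E(3) = 5 but E(-2) = -5.   [not invariant]
(D) x(1 - x)  ->  (1 - x)(1 - (1 - x)), which simplifies back to x(1 - x); check: E(3) = -6, E(-2) = -6.   [invariant]

Only (D) is unchanged. E is symmetric under swapping x with f(x) = 1 - x, which is exactly what an involution does.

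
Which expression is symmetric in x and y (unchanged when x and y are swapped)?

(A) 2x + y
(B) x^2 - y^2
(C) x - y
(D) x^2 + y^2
D

A symmetric expression is unchanged when the variables are permuted; here the transformation to test is the swap (x, y) -> (y, x).
Substitute the transformed coordinates into each option and compare with the original:
(A) 2x + y  ->  2(y) + (x) = x + 2y   [differs from 2x + y: not invariant]
(B) x^2 - y^2  ->  (y)^2 - (x)^2 = -x^2 + y^2   [differs from x^2 - y^2: not invariant]
(C) x - y  ->  (y) - (x) = -x + y   [differs from x - y: not invariant]
(D) x^2 + y^2  ->  (y)^2 + (x)^2 = x^2 + y^2   [equals x^2 + y^2: invariant]

Only option (D), x^2 + y^2, is unchanged by the transformation.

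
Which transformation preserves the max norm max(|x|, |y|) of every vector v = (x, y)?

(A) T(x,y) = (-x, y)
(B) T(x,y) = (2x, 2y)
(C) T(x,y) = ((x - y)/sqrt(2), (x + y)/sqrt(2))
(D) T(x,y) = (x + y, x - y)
A

A transformation preserves a norm if ||T(v)|| = ||v|| for every v; a single vector where the norm changes rules an option out.

(A) T(x,y) = (-x, y): preserves the norm -- it only permutes the coordinates and/or flips signs, which leaves max(|x|, |y|) unchanged.
(B) T(x,y) = (2x, 2y): v = (1, 0) has norm max(|1|, |0|) = 1, but T(v) = (2, 0) has norm 2 -- not preserved.
(C) T(x,y) = ((x - y)/sqrt(2), (x + y)/sqrt(2)): v = (1, 0) has norm max(|1|, |0|) = 1, but T(v) = (sqrt(2)/2, sqrt(2)/2) has norm sqrt(2)/2 -- not preserved.
(D) T(x,y) = (x + y, x - y): v = (1, 1) has norm max(|1|, |1|) = 1, but T(v) = (2, 0) has norm 2 -- not preserved.

Therefore the answer is (A).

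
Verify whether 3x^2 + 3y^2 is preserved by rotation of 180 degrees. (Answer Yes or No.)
Yes

Applying rotation by 180 degrees: x' = x*cos(180 degrees) - y*sin(180 degrees) = -x, y' = x*sin(180 degrees) + y*cos(180 degrees) = -y

Substituting into 3x^2 + 3y^2:
3(-x)^2 + 3(-y)^2
= 3x^2 + 3y^2

This equals the original expression 3x^2 + 3y^2, so it IS invariant.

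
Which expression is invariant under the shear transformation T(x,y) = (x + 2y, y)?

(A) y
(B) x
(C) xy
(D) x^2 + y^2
A

Under the shear T(x,y) = (x + 2y, y):
Substitute the transformed coordinates into each option and compare with the original:
(A) y  ->  (y) = y   [equals y: invariant]
(B) x  ->  (x + 2y) = x + 2y   [differs from x: not invariant]
(C) xy  ->  (x + 2y)(y) = xy + 2y^2   [differs from xy: not invariant]
(D) x^2 + y^2  ->  (x + 2y)^2 + (y)^2 = x^2 + 4xy + 5y^2   [differs from x^2 + y^2: not invariant]

Only option (A), y, is unchanged by the transformation.
A horizontal shear moves points parallel to the x-axis, so the y-coordinate (and any function of y alone) is unchanged.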